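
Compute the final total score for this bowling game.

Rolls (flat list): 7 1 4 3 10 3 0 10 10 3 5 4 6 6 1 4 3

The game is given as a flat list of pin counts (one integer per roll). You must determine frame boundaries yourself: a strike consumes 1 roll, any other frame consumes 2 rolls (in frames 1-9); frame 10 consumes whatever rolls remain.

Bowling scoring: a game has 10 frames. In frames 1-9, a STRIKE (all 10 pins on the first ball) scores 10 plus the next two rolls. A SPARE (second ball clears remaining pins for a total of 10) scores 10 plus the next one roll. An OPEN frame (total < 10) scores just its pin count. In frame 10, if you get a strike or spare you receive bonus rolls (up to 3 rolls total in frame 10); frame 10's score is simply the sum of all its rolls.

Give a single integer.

Answer: 110

Derivation:
Frame 1: OPEN (7+1=8). Cumulative: 8
Frame 2: OPEN (4+3=7). Cumulative: 15
Frame 3: STRIKE. 10 + next two rolls (3+0) = 13. Cumulative: 28
Frame 4: OPEN (3+0=3). Cumulative: 31
Frame 5: STRIKE. 10 + next two rolls (10+3) = 23. Cumulative: 54
Frame 6: STRIKE. 10 + next two rolls (3+5) = 18. Cumulative: 72
Frame 7: OPEN (3+5=8). Cumulative: 80
Frame 8: SPARE (4+6=10). 10 + next roll (6) = 16. Cumulative: 96
Frame 9: OPEN (6+1=7). Cumulative: 103
Frame 10: OPEN. Sum of all frame-10 rolls (4+3) = 7. Cumulative: 110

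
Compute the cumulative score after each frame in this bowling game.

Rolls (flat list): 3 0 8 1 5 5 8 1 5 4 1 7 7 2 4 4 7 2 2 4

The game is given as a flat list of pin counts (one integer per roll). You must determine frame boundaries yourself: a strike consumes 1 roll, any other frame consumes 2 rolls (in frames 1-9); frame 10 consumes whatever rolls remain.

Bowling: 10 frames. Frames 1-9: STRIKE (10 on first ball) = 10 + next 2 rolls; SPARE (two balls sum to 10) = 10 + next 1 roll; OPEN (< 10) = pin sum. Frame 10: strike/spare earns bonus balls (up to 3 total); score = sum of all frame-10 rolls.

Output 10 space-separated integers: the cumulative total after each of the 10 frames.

Frame 1: OPEN (3+0=3). Cumulative: 3
Frame 2: OPEN (8+1=9). Cumulative: 12
Frame 3: SPARE (5+5=10). 10 + next roll (8) = 18. Cumulative: 30
Frame 4: OPEN (8+1=9). Cumulative: 39
Frame 5: OPEN (5+4=9). Cumulative: 48
Frame 6: OPEN (1+7=8). Cumulative: 56
Frame 7: OPEN (7+2=9). Cumulative: 65
Frame 8: OPEN (4+4=8). Cumulative: 73
Frame 9: OPEN (7+2=9). Cumulative: 82
Frame 10: OPEN. Sum of all frame-10 rolls (2+4) = 6. Cumulative: 88

Answer: 3 12 30 39 48 56 65 73 82 88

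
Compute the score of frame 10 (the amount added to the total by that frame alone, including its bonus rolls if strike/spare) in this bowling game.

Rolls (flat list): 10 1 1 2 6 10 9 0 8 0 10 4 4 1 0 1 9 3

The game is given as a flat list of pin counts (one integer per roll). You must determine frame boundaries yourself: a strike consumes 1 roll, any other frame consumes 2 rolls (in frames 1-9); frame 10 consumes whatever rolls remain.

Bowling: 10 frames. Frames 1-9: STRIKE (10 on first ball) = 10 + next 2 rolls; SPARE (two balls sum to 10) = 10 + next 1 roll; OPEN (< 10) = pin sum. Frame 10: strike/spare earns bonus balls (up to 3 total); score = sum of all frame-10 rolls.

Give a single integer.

Frame 1: STRIKE. 10 + next two rolls (1+1) = 12. Cumulative: 12
Frame 2: OPEN (1+1=2). Cumulative: 14
Frame 3: OPEN (2+6=8). Cumulative: 22
Frame 4: STRIKE. 10 + next two rolls (9+0) = 19. Cumulative: 41
Frame 5: OPEN (9+0=9). Cumulative: 50
Frame 6: OPEN (8+0=8). Cumulative: 58
Frame 7: STRIKE. 10 + next two rolls (4+4) = 18. Cumulative: 76
Frame 8: OPEN (4+4=8). Cumulative: 84
Frame 9: OPEN (1+0=1). Cumulative: 85
Frame 10: SPARE. Sum of all frame-10 rolls (1+9+3) = 13. Cumulative: 98

Answer: 13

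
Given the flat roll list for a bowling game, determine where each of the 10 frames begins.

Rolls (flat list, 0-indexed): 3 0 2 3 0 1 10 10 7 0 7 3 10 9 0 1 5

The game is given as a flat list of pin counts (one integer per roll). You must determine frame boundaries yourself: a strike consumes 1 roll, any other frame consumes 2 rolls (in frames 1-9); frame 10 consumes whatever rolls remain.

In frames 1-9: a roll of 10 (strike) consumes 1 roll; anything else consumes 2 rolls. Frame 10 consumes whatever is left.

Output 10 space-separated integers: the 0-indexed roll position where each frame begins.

Frame 1 starts at roll index 0: rolls=3,0 (sum=3), consumes 2 rolls
Frame 2 starts at roll index 2: rolls=2,3 (sum=5), consumes 2 rolls
Frame 3 starts at roll index 4: rolls=0,1 (sum=1), consumes 2 rolls
Frame 4 starts at roll index 6: roll=10 (strike), consumes 1 roll
Frame 5 starts at roll index 7: roll=10 (strike), consumes 1 roll
Frame 6 starts at roll index 8: rolls=7,0 (sum=7), consumes 2 rolls
Frame 7 starts at roll index 10: rolls=7,3 (sum=10), consumes 2 rolls
Frame 8 starts at roll index 12: roll=10 (strike), consumes 1 roll
Frame 9 starts at roll index 13: rolls=9,0 (sum=9), consumes 2 rolls
Frame 10 starts at roll index 15: 2 remaining rolls

Answer: 0 2 4 6 7 8 10 12 13 15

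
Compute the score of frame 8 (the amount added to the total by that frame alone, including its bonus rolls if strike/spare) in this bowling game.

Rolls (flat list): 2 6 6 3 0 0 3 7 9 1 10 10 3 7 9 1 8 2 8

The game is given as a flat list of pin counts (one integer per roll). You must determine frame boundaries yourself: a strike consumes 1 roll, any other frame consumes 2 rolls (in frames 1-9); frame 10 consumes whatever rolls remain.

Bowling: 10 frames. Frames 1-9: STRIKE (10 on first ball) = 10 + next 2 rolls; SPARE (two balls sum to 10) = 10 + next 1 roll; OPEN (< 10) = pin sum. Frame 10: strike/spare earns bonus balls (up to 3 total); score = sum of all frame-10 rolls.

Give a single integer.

Frame 1: OPEN (2+6=8). Cumulative: 8
Frame 2: OPEN (6+3=9). Cumulative: 17
Frame 3: OPEN (0+0=0). Cumulative: 17
Frame 4: SPARE (3+7=10). 10 + next roll (9) = 19. Cumulative: 36
Frame 5: SPARE (9+1=10). 10 + next roll (10) = 20. Cumulative: 56
Frame 6: STRIKE. 10 + next two rolls (10+3) = 23. Cumulative: 79
Frame 7: STRIKE. 10 + next two rolls (3+7) = 20. Cumulative: 99
Frame 8: SPARE (3+7=10). 10 + next roll (9) = 19. Cumulative: 118
Frame 9: SPARE (9+1=10). 10 + next roll (8) = 18. Cumulative: 136
Frame 10: SPARE. Sum of all frame-10 rolls (8+2+8) = 18. Cumulative: 154

Answer: 19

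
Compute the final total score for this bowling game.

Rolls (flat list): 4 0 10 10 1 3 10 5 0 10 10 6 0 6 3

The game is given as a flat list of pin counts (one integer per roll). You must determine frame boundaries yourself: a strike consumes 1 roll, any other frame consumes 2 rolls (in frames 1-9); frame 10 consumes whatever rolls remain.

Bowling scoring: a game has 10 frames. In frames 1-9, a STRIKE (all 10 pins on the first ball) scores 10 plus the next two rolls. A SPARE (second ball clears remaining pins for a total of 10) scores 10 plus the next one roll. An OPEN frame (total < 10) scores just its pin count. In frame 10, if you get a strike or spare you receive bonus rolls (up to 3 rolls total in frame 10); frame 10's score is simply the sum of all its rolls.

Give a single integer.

Frame 1: OPEN (4+0=4). Cumulative: 4
Frame 2: STRIKE. 10 + next two rolls (10+1) = 21. Cumulative: 25
Frame 3: STRIKE. 10 + next two rolls (1+3) = 14. Cumulative: 39
Frame 4: OPEN (1+3=4). Cumulative: 43
Frame 5: STRIKE. 10 + next two rolls (5+0) = 15. Cumulative: 58
Frame 6: OPEN (5+0=5). Cumulative: 63
Frame 7: STRIKE. 10 + next two rolls (10+6) = 26. Cumulative: 89
Frame 8: STRIKE. 10 + next two rolls (6+0) = 16. Cumulative: 105
Frame 9: OPEN (6+0=6). Cumulative: 111
Frame 10: OPEN. Sum of all frame-10 rolls (6+3) = 9. Cumulative: 120

Answer: 120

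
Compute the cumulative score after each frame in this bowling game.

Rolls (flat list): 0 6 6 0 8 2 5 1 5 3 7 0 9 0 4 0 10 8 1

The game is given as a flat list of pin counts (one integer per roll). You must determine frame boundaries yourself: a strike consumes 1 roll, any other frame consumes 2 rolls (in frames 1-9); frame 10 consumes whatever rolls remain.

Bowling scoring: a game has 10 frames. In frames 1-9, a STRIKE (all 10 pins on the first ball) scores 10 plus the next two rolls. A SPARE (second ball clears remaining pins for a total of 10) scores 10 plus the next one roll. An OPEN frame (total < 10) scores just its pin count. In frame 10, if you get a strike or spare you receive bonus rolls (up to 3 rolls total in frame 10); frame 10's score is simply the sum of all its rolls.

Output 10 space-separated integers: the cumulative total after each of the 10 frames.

Frame 1: OPEN (0+6=6). Cumulative: 6
Frame 2: OPEN (6+0=6). Cumulative: 12
Frame 3: SPARE (8+2=10). 10 + next roll (5) = 15. Cumulative: 27
Frame 4: OPEN (5+1=6). Cumulative: 33
Frame 5: OPEN (5+3=8). Cumulative: 41
Frame 6: OPEN (7+0=7). Cumulative: 48
Frame 7: OPEN (9+0=9). Cumulative: 57
Frame 8: OPEN (4+0=4). Cumulative: 61
Frame 9: STRIKE. 10 + next two rolls (8+1) = 19. Cumulative: 80
Frame 10: OPEN. Sum of all frame-10 rolls (8+1) = 9. Cumulative: 89

Answer: 6 12 27 33 41 48 57 61 80 89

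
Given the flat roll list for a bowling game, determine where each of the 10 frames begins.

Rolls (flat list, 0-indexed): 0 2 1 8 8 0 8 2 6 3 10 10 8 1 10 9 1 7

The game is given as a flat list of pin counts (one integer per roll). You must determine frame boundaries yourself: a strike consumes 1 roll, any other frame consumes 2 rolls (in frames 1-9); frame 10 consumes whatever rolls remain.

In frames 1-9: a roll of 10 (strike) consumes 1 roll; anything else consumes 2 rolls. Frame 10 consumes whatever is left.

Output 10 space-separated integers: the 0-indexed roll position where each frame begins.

Frame 1 starts at roll index 0: rolls=0,2 (sum=2), consumes 2 rolls
Frame 2 starts at roll index 2: rolls=1,8 (sum=9), consumes 2 rolls
Frame 3 starts at roll index 4: rolls=8,0 (sum=8), consumes 2 rolls
Frame 4 starts at roll index 6: rolls=8,2 (sum=10), consumes 2 rolls
Frame 5 starts at roll index 8: rolls=6,3 (sum=9), consumes 2 rolls
Frame 6 starts at roll index 10: roll=10 (strike), consumes 1 roll
Frame 7 starts at roll index 11: roll=10 (strike), consumes 1 roll
Frame 8 starts at roll index 12: rolls=8,1 (sum=9), consumes 2 rolls
Frame 9 starts at roll index 14: roll=10 (strike), consumes 1 roll
Frame 10 starts at roll index 15: 3 remaining rolls

Answer: 0 2 4 6 8 10 11 12 14 15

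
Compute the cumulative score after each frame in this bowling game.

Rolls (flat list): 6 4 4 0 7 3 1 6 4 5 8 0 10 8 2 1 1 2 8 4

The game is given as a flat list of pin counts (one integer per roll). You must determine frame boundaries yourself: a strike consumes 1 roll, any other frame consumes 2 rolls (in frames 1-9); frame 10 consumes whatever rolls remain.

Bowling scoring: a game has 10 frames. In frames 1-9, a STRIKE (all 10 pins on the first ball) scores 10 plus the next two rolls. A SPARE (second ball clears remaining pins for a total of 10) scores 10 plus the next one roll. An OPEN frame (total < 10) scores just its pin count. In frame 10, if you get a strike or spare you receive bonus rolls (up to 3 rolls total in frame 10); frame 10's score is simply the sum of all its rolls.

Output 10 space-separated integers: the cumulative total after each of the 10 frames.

Frame 1: SPARE (6+4=10). 10 + next roll (4) = 14. Cumulative: 14
Frame 2: OPEN (4+0=4). Cumulative: 18
Frame 3: SPARE (7+3=10). 10 + next roll (1) = 11. Cumulative: 29
Frame 4: OPEN (1+6=7). Cumulative: 36
Frame 5: OPEN (4+5=9). Cumulative: 45
Frame 6: OPEN (8+0=8). Cumulative: 53
Frame 7: STRIKE. 10 + next two rolls (8+2) = 20. Cumulative: 73
Frame 8: SPARE (8+2=10). 10 + next roll (1) = 11. Cumulative: 84
Frame 9: OPEN (1+1=2). Cumulative: 86
Frame 10: SPARE. Sum of all frame-10 rolls (2+8+4) = 14. Cumulative: 100

Answer: 14 18 29 36 45 53 73 84 86 100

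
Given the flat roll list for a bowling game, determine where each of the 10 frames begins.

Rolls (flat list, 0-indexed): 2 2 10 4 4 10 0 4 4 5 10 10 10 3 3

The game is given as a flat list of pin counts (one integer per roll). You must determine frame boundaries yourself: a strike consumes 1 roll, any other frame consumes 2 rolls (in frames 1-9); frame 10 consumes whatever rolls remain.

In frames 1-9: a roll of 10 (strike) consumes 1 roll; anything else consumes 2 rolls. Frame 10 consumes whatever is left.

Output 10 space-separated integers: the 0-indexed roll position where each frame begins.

Frame 1 starts at roll index 0: rolls=2,2 (sum=4), consumes 2 rolls
Frame 2 starts at roll index 2: roll=10 (strike), consumes 1 roll
Frame 3 starts at roll index 3: rolls=4,4 (sum=8), consumes 2 rolls
Frame 4 starts at roll index 5: roll=10 (strike), consumes 1 roll
Frame 5 starts at roll index 6: rolls=0,4 (sum=4), consumes 2 rolls
Frame 6 starts at roll index 8: rolls=4,5 (sum=9), consumes 2 rolls
Frame 7 starts at roll index 10: roll=10 (strike), consumes 1 roll
Frame 8 starts at roll index 11: roll=10 (strike), consumes 1 roll
Frame 9 starts at roll index 12: roll=10 (strike), consumes 1 roll
Frame 10 starts at roll index 13: 2 remaining rolls

Answer: 0 2 3 5 6 8 10 11 12 13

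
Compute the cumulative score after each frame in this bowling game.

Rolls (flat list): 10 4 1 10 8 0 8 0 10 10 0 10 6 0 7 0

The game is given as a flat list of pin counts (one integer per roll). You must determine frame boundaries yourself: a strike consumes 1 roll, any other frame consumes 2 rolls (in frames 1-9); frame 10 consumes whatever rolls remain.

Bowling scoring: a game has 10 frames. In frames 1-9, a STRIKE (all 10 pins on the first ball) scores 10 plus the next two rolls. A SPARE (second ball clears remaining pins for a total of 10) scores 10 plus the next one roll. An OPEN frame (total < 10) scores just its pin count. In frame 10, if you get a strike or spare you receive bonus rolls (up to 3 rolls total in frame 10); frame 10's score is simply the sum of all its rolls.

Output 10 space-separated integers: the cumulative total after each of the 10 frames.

Answer: 15 20 38 46 54 74 94 110 116 123

Derivation:
Frame 1: STRIKE. 10 + next two rolls (4+1) = 15. Cumulative: 15
Frame 2: OPEN (4+1=5). Cumulative: 20
Frame 3: STRIKE. 10 + next two rolls (8+0) = 18. Cumulative: 38
Frame 4: OPEN (8+0=8). Cumulative: 46
Frame 5: OPEN (8+0=8). Cumulative: 54
Frame 6: STRIKE. 10 + next two rolls (10+0) = 20. Cumulative: 74
Frame 7: STRIKE. 10 + next two rolls (0+10) = 20. Cumulative: 94
Frame 8: SPARE (0+10=10). 10 + next roll (6) = 16. Cumulative: 110
Frame 9: OPEN (6+0=6). Cumulative: 116
Frame 10: OPEN. Sum of all frame-10 rolls (7+0) = 7. Cumulative: 123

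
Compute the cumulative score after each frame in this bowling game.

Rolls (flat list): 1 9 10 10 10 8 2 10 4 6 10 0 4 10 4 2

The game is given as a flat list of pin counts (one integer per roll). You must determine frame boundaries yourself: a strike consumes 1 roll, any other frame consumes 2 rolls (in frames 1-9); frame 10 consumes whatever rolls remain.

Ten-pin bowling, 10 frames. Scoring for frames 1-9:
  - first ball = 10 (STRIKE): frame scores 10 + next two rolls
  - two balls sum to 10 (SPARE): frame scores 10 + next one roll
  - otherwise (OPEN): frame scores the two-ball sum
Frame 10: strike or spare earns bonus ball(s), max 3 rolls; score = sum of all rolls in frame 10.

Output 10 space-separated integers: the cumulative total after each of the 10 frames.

Frame 1: SPARE (1+9=10). 10 + next roll (10) = 20. Cumulative: 20
Frame 2: STRIKE. 10 + next two rolls (10+10) = 30. Cumulative: 50
Frame 3: STRIKE. 10 + next two rolls (10+8) = 28. Cumulative: 78
Frame 4: STRIKE. 10 + next two rolls (8+2) = 20. Cumulative: 98
Frame 5: SPARE (8+2=10). 10 + next roll (10) = 20. Cumulative: 118
Frame 6: STRIKE. 10 + next two rolls (4+6) = 20. Cumulative: 138
Frame 7: SPARE (4+6=10). 10 + next roll (10) = 20. Cumulative: 158
Frame 8: STRIKE. 10 + next two rolls (0+4) = 14. Cumulative: 172
Frame 9: OPEN (0+4=4). Cumulative: 176
Frame 10: STRIKE. Sum of all frame-10 rolls (10+4+2) = 16. Cumulative: 192

Answer: 20 50 78 98 118 138 158 172 176 192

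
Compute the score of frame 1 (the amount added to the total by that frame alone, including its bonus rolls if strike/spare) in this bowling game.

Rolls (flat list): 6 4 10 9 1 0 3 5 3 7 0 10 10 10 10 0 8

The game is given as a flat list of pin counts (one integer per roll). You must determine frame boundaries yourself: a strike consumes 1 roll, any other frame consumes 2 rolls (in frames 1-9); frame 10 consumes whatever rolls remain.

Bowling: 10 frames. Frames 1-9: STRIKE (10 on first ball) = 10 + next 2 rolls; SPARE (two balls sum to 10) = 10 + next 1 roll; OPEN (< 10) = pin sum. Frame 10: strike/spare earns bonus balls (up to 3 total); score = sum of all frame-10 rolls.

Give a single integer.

Frame 1: SPARE (6+4=10). 10 + next roll (10) = 20. Cumulative: 20
Frame 2: STRIKE. 10 + next two rolls (9+1) = 20. Cumulative: 40
Frame 3: SPARE (9+1=10). 10 + next roll (0) = 10. Cumulative: 50

Answer: 20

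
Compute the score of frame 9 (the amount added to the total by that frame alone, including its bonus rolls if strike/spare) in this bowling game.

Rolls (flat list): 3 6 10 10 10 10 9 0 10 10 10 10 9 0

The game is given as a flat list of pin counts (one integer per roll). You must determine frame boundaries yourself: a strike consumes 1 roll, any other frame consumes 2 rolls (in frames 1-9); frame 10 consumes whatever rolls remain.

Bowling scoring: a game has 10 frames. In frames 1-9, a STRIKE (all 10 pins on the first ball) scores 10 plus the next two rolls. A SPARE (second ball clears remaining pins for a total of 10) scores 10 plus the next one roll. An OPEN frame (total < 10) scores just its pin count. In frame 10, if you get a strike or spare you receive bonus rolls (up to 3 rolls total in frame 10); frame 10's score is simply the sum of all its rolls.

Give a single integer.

Answer: 29

Derivation:
Frame 1: OPEN (3+6=9). Cumulative: 9
Frame 2: STRIKE. 10 + next two rolls (10+10) = 30. Cumulative: 39
Frame 3: STRIKE. 10 + next two rolls (10+10) = 30. Cumulative: 69
Frame 4: STRIKE. 10 + next two rolls (10+9) = 29. Cumulative: 98
Frame 5: STRIKE. 10 + next two rolls (9+0) = 19. Cumulative: 117
Frame 6: OPEN (9+0=9). Cumulative: 126
Frame 7: STRIKE. 10 + next two rolls (10+10) = 30. Cumulative: 156
Frame 8: STRIKE. 10 + next two rolls (10+10) = 30. Cumulative: 186
Frame 9: STRIKE. 10 + next two rolls (10+9) = 29. Cumulative: 215
Frame 10: STRIKE. Sum of all frame-10 rolls (10+9+0) = 19. Cumulative: 234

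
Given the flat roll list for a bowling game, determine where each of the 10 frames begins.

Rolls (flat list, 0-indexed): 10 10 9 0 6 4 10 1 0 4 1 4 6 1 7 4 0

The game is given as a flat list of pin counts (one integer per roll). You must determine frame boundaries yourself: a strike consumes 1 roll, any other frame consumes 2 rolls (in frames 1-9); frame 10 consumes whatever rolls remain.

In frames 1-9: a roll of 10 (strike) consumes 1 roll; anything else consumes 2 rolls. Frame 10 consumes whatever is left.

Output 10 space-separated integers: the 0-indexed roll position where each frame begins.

Frame 1 starts at roll index 0: roll=10 (strike), consumes 1 roll
Frame 2 starts at roll index 1: roll=10 (strike), consumes 1 roll
Frame 3 starts at roll index 2: rolls=9,0 (sum=9), consumes 2 rolls
Frame 4 starts at roll index 4: rolls=6,4 (sum=10), consumes 2 rolls
Frame 5 starts at roll index 6: roll=10 (strike), consumes 1 roll
Frame 6 starts at roll index 7: rolls=1,0 (sum=1), consumes 2 rolls
Frame 7 starts at roll index 9: rolls=4,1 (sum=5), consumes 2 rolls
Frame 8 starts at roll index 11: rolls=4,6 (sum=10), consumes 2 rolls
Frame 9 starts at roll index 13: rolls=1,7 (sum=8), consumes 2 rolls
Frame 10 starts at roll index 15: 2 remaining rolls

Answer: 0 1 2 4 6 7 9 11 13 15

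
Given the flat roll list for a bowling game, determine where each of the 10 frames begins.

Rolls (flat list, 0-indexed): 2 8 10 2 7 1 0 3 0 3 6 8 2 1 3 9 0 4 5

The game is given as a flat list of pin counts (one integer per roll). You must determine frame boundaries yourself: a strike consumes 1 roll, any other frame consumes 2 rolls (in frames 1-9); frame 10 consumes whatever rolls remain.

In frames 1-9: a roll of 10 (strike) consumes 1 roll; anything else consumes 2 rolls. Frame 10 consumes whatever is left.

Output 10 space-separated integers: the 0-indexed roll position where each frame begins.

Answer: 0 2 3 5 7 9 11 13 15 17

Derivation:
Frame 1 starts at roll index 0: rolls=2,8 (sum=10), consumes 2 rolls
Frame 2 starts at roll index 2: roll=10 (strike), consumes 1 roll
Frame 3 starts at roll index 3: rolls=2,7 (sum=9), consumes 2 rolls
Frame 4 starts at roll index 5: rolls=1,0 (sum=1), consumes 2 rolls
Frame 5 starts at roll index 7: rolls=3,0 (sum=3), consumes 2 rolls
Frame 6 starts at roll index 9: rolls=3,6 (sum=9), consumes 2 rolls
Frame 7 starts at roll index 11: rolls=8,2 (sum=10), consumes 2 rolls
Frame 8 starts at roll index 13: rolls=1,3 (sum=4), consumes 2 rolls
Frame 9 starts at roll index 15: rolls=9,0 (sum=9), consumes 2 rolls
Frame 10 starts at roll index 17: 2 remaining rolls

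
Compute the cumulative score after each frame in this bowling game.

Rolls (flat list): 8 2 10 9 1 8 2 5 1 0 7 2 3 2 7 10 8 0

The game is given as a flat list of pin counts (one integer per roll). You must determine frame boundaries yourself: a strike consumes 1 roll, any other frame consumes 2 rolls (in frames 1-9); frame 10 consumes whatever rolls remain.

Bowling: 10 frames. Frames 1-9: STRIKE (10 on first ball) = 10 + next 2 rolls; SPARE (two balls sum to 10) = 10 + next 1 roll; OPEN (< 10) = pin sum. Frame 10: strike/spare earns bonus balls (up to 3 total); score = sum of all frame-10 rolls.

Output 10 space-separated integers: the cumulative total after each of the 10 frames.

Frame 1: SPARE (8+2=10). 10 + next roll (10) = 20. Cumulative: 20
Frame 2: STRIKE. 10 + next two rolls (9+1) = 20. Cumulative: 40
Frame 3: SPARE (9+1=10). 10 + next roll (8) = 18. Cumulative: 58
Frame 4: SPARE (8+2=10). 10 + next roll (5) = 15. Cumulative: 73
Frame 5: OPEN (5+1=6). Cumulative: 79
Frame 6: OPEN (0+7=7). Cumulative: 86
Frame 7: OPEN (2+3=5). Cumulative: 91
Frame 8: OPEN (2+7=9). Cumulative: 100
Frame 9: STRIKE. 10 + next two rolls (8+0) = 18. Cumulative: 118
Frame 10: OPEN. Sum of all frame-10 rolls (8+0) = 8. Cumulative: 126

Answer: 20 40 58 73 79 86 91 100 118 126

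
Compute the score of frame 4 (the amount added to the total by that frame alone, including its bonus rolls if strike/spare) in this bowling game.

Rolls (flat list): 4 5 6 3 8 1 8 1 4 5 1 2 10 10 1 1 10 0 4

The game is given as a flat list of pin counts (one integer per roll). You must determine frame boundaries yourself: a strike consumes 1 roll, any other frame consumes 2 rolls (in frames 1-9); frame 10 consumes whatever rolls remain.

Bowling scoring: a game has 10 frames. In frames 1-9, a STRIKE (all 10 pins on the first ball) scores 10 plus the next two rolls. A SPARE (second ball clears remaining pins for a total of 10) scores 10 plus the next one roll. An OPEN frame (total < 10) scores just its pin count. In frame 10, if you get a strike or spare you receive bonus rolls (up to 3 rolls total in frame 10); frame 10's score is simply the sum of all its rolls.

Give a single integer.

Answer: 9

Derivation:
Frame 1: OPEN (4+5=9). Cumulative: 9
Frame 2: OPEN (6+3=9). Cumulative: 18
Frame 3: OPEN (8+1=9). Cumulative: 27
Frame 4: OPEN (8+1=9). Cumulative: 36
Frame 5: OPEN (4+5=9). Cumulative: 45
Frame 6: OPEN (1+2=3). Cumulative: 48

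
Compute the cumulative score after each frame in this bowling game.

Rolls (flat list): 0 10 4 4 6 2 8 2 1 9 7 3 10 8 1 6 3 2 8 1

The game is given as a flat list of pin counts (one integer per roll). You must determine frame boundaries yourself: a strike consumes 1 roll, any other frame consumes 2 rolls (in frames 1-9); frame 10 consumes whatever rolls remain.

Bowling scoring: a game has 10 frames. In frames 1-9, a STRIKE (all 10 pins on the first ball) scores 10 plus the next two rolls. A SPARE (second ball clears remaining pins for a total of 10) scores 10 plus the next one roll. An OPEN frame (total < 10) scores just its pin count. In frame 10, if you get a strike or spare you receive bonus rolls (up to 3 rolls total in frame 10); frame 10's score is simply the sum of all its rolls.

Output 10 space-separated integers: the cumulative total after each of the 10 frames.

Answer: 14 22 30 41 58 78 97 106 115 126

Derivation:
Frame 1: SPARE (0+10=10). 10 + next roll (4) = 14. Cumulative: 14
Frame 2: OPEN (4+4=8). Cumulative: 22
Frame 3: OPEN (6+2=8). Cumulative: 30
Frame 4: SPARE (8+2=10). 10 + next roll (1) = 11. Cumulative: 41
Frame 5: SPARE (1+9=10). 10 + next roll (7) = 17. Cumulative: 58
Frame 6: SPARE (7+3=10). 10 + next roll (10) = 20. Cumulative: 78
Frame 7: STRIKE. 10 + next two rolls (8+1) = 19. Cumulative: 97
Frame 8: OPEN (8+1=9). Cumulative: 106
Frame 9: OPEN (6+3=9). Cumulative: 115
Frame 10: SPARE. Sum of all frame-10 rolls (2+8+1) = 11. Cumulative: 126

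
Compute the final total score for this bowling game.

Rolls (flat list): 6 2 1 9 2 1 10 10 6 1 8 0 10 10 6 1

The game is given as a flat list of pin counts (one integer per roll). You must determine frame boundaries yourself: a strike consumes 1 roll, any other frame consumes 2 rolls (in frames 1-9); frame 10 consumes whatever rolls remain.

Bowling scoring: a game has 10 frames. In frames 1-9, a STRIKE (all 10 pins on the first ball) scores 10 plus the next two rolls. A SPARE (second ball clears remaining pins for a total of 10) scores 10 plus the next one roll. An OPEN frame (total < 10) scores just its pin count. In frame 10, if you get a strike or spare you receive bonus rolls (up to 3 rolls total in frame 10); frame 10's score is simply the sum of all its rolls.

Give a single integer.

Frame 1: OPEN (6+2=8). Cumulative: 8
Frame 2: SPARE (1+9=10). 10 + next roll (2) = 12. Cumulative: 20
Frame 3: OPEN (2+1=3). Cumulative: 23
Frame 4: STRIKE. 10 + next two rolls (10+6) = 26. Cumulative: 49
Frame 5: STRIKE. 10 + next two rolls (6+1) = 17. Cumulative: 66
Frame 6: OPEN (6+1=7). Cumulative: 73
Frame 7: OPEN (8+0=8). Cumulative: 81
Frame 8: STRIKE. 10 + next two rolls (10+6) = 26. Cumulative: 107
Frame 9: STRIKE. 10 + next two rolls (6+1) = 17. Cumulative: 124
Frame 10: OPEN. Sum of all frame-10 rolls (6+1) = 7. Cumulative: 131

Answer: 131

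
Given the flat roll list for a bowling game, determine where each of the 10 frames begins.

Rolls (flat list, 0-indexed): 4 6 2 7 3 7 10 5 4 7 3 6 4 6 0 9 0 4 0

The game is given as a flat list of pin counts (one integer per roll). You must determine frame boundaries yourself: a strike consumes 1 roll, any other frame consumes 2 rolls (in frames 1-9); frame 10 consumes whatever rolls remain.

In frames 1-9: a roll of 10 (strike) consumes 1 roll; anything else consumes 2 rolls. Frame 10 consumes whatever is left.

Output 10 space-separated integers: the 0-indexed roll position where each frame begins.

Frame 1 starts at roll index 0: rolls=4,6 (sum=10), consumes 2 rolls
Frame 2 starts at roll index 2: rolls=2,7 (sum=9), consumes 2 rolls
Frame 3 starts at roll index 4: rolls=3,7 (sum=10), consumes 2 rolls
Frame 4 starts at roll index 6: roll=10 (strike), consumes 1 roll
Frame 5 starts at roll index 7: rolls=5,4 (sum=9), consumes 2 rolls
Frame 6 starts at roll index 9: rolls=7,3 (sum=10), consumes 2 rolls
Frame 7 starts at roll index 11: rolls=6,4 (sum=10), consumes 2 rolls
Frame 8 starts at roll index 13: rolls=6,0 (sum=6), consumes 2 rolls
Frame 9 starts at roll index 15: rolls=9,0 (sum=9), consumes 2 rolls
Frame 10 starts at roll index 17: 2 remaining rolls

Answer: 0 2 4 6 7 9 11 13 15 17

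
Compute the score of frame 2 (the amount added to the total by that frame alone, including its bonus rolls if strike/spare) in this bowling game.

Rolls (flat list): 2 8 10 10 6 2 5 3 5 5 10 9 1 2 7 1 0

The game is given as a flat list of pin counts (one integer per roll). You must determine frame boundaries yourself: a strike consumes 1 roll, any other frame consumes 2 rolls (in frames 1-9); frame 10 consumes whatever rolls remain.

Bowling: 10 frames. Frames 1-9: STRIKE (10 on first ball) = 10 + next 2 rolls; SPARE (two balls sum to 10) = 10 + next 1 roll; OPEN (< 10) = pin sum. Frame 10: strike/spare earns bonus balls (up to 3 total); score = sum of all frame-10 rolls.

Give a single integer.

Answer: 26

Derivation:
Frame 1: SPARE (2+8=10). 10 + next roll (10) = 20. Cumulative: 20
Frame 2: STRIKE. 10 + next two rolls (10+6) = 26. Cumulative: 46
Frame 3: STRIKE. 10 + next two rolls (6+2) = 18. Cumulative: 64
Frame 4: OPEN (6+2=8). Cumulative: 72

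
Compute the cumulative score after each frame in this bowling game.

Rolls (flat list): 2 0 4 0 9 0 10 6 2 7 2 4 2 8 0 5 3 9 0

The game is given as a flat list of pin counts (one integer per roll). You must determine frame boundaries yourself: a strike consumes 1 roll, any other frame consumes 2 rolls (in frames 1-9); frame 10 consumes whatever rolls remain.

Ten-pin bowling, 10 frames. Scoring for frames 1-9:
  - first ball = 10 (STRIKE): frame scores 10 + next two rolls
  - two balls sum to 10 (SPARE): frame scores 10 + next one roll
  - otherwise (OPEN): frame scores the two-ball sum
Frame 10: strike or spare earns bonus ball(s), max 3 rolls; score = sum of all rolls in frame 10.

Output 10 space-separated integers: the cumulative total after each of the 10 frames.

Answer: 2 6 15 33 41 50 56 64 72 81

Derivation:
Frame 1: OPEN (2+0=2). Cumulative: 2
Frame 2: OPEN (4+0=4). Cumulative: 6
Frame 3: OPEN (9+0=9). Cumulative: 15
Frame 4: STRIKE. 10 + next two rolls (6+2) = 18. Cumulative: 33
Frame 5: OPEN (6+2=8). Cumulative: 41
Frame 6: OPEN (7+2=9). Cumulative: 50
Frame 7: OPEN (4+2=6). Cumulative: 56
Frame 8: OPEN (8+0=8). Cumulative: 64
Frame 9: OPEN (5+3=8). Cumulative: 72
Frame 10: OPEN. Sum of all frame-10 rolls (9+0) = 9. Cumulative: 81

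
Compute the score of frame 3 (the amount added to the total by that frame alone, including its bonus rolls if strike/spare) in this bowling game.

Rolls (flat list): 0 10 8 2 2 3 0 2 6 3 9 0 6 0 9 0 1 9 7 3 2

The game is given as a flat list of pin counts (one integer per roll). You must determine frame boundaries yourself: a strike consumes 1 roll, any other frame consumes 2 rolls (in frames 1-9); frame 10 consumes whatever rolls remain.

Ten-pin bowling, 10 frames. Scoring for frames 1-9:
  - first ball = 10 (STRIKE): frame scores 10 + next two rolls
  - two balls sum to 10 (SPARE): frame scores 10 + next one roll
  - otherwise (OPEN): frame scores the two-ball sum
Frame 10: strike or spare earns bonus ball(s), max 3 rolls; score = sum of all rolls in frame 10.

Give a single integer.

Frame 1: SPARE (0+10=10). 10 + next roll (8) = 18. Cumulative: 18
Frame 2: SPARE (8+2=10). 10 + next roll (2) = 12. Cumulative: 30
Frame 3: OPEN (2+3=5). Cumulative: 35
Frame 4: OPEN (0+2=2). Cumulative: 37
Frame 5: OPEN (6+3=9). Cumulative: 46

Answer: 5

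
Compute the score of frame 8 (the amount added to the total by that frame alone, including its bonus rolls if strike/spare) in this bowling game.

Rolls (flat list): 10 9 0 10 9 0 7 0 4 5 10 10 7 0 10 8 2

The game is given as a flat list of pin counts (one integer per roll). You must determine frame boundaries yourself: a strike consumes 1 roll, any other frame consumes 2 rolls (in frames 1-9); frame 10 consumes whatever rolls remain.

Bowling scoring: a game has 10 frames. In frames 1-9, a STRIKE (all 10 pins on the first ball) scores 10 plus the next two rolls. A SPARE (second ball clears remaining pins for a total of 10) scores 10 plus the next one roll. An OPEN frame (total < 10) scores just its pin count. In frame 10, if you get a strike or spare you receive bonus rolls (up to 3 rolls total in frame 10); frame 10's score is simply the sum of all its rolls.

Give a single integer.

Frame 1: STRIKE. 10 + next two rolls (9+0) = 19. Cumulative: 19
Frame 2: OPEN (9+0=9). Cumulative: 28
Frame 3: STRIKE. 10 + next two rolls (9+0) = 19. Cumulative: 47
Frame 4: OPEN (9+0=9). Cumulative: 56
Frame 5: OPEN (7+0=7). Cumulative: 63
Frame 6: OPEN (4+5=9). Cumulative: 72
Frame 7: STRIKE. 10 + next two rolls (10+7) = 27. Cumulative: 99
Frame 8: STRIKE. 10 + next two rolls (7+0) = 17. Cumulative: 116
Frame 9: OPEN (7+0=7). Cumulative: 123
Frame 10: STRIKE. Sum of all frame-10 rolls (10+8+2) = 20. Cumulative: 143

Answer: 17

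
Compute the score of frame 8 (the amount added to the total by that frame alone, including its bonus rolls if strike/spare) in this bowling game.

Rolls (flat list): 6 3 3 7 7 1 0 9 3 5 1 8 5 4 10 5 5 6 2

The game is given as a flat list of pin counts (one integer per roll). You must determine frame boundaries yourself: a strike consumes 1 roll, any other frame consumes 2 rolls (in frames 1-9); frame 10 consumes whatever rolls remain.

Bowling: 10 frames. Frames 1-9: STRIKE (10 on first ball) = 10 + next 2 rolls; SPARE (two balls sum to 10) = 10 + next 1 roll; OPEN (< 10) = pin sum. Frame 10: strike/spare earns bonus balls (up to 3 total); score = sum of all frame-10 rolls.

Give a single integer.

Answer: 20

Derivation:
Frame 1: OPEN (6+3=9). Cumulative: 9
Frame 2: SPARE (3+7=10). 10 + next roll (7) = 17. Cumulative: 26
Frame 3: OPEN (7+1=8). Cumulative: 34
Frame 4: OPEN (0+9=9). Cumulative: 43
Frame 5: OPEN (3+5=8). Cumulative: 51
Frame 6: OPEN (1+8=9). Cumulative: 60
Frame 7: OPEN (5+4=9). Cumulative: 69
Frame 8: STRIKE. 10 + next two rolls (5+5) = 20. Cumulative: 89
Frame 9: SPARE (5+5=10). 10 + next roll (6) = 16. Cumulative: 105
Frame 10: OPEN. Sum of all frame-10 rolls (6+2) = 8. Cumulative: 113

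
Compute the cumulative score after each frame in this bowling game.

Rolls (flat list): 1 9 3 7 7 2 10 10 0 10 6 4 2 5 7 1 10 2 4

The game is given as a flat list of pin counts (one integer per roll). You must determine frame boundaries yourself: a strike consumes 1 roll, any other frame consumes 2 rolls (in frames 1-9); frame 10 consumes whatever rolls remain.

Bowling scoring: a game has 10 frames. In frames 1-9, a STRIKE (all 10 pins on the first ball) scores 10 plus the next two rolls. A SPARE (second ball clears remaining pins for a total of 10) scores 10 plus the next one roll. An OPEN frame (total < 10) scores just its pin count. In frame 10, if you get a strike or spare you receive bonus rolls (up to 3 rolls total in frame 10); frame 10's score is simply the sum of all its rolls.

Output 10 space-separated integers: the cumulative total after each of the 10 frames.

Answer: 13 30 39 59 79 95 107 114 122 138

Derivation:
Frame 1: SPARE (1+9=10). 10 + next roll (3) = 13. Cumulative: 13
Frame 2: SPARE (3+7=10). 10 + next roll (7) = 17. Cumulative: 30
Frame 3: OPEN (7+2=9). Cumulative: 39
Frame 4: STRIKE. 10 + next two rolls (10+0) = 20. Cumulative: 59
Frame 5: STRIKE. 10 + next two rolls (0+10) = 20. Cumulative: 79
Frame 6: SPARE (0+10=10). 10 + next roll (6) = 16. Cumulative: 95
Frame 7: SPARE (6+4=10). 10 + next roll (2) = 12. Cumulative: 107
Frame 8: OPEN (2+5=7). Cumulative: 114
Frame 9: OPEN (7+1=8). Cumulative: 122
Frame 10: STRIKE. Sum of all frame-10 rolls (10+2+4) = 16. Cumulative: 138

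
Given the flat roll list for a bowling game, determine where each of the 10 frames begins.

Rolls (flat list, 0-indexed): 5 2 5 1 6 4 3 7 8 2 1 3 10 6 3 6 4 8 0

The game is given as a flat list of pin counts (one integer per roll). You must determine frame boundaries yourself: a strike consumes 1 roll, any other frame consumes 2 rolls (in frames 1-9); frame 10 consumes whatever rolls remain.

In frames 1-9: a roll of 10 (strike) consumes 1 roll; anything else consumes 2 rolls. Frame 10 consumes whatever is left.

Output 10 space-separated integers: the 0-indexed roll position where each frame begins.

Frame 1 starts at roll index 0: rolls=5,2 (sum=7), consumes 2 rolls
Frame 2 starts at roll index 2: rolls=5,1 (sum=6), consumes 2 rolls
Frame 3 starts at roll index 4: rolls=6,4 (sum=10), consumes 2 rolls
Frame 4 starts at roll index 6: rolls=3,7 (sum=10), consumes 2 rolls
Frame 5 starts at roll index 8: rolls=8,2 (sum=10), consumes 2 rolls
Frame 6 starts at roll index 10: rolls=1,3 (sum=4), consumes 2 rolls
Frame 7 starts at roll index 12: roll=10 (strike), consumes 1 roll
Frame 8 starts at roll index 13: rolls=6,3 (sum=9), consumes 2 rolls
Frame 9 starts at roll index 15: rolls=6,4 (sum=10), consumes 2 rolls
Frame 10 starts at roll index 17: 2 remaining rolls

Answer: 0 2 4 6 8 10 12 13 15 17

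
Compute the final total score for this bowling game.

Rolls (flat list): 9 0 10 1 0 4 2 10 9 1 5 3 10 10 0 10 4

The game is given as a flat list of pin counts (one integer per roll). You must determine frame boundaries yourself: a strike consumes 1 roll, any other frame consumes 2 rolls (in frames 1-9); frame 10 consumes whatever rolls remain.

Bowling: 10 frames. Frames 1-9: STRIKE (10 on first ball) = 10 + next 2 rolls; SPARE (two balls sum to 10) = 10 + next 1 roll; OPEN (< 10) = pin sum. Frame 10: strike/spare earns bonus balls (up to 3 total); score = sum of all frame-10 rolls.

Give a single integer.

Answer: 124

Derivation:
Frame 1: OPEN (9+0=9). Cumulative: 9
Frame 2: STRIKE. 10 + next two rolls (1+0) = 11. Cumulative: 20
Frame 3: OPEN (1+0=1). Cumulative: 21
Frame 4: OPEN (4+2=6). Cumulative: 27
Frame 5: STRIKE. 10 + next two rolls (9+1) = 20. Cumulative: 47
Frame 6: SPARE (9+1=10). 10 + next roll (5) = 15. Cumulative: 62
Frame 7: OPEN (5+3=8). Cumulative: 70
Frame 8: STRIKE. 10 + next two rolls (10+0) = 20. Cumulative: 90
Frame 9: STRIKE. 10 + next two rolls (0+10) = 20. Cumulative: 110
Frame 10: SPARE. Sum of all frame-10 rolls (0+10+4) = 14. Cumulative: 124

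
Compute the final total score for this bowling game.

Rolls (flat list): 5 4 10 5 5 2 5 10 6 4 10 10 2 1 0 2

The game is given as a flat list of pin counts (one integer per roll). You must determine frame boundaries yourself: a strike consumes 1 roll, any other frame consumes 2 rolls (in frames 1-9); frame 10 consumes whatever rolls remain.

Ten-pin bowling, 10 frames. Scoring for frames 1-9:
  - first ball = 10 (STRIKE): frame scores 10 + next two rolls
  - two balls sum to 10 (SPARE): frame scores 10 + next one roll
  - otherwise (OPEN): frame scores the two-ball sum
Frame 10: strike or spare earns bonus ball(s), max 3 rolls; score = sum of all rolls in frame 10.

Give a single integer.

Frame 1: OPEN (5+4=9). Cumulative: 9
Frame 2: STRIKE. 10 + next two rolls (5+5) = 20. Cumulative: 29
Frame 3: SPARE (5+5=10). 10 + next roll (2) = 12. Cumulative: 41
Frame 4: OPEN (2+5=7). Cumulative: 48
Frame 5: STRIKE. 10 + next two rolls (6+4) = 20. Cumulative: 68
Frame 6: SPARE (6+4=10). 10 + next roll (10) = 20. Cumulative: 88
Frame 7: STRIKE. 10 + next two rolls (10+2) = 22. Cumulative: 110
Frame 8: STRIKE. 10 + next two rolls (2+1) = 13. Cumulative: 123
Frame 9: OPEN (2+1=3). Cumulative: 126
Frame 10: OPEN. Sum of all frame-10 rolls (0+2) = 2. Cumulative: 128

Answer: 128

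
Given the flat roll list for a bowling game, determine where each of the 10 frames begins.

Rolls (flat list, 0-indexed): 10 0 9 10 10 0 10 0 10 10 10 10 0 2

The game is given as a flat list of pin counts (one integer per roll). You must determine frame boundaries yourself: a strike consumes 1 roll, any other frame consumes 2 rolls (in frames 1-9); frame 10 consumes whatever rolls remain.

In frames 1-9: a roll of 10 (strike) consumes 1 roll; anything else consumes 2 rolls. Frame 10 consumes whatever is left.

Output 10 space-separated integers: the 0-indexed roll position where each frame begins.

Frame 1 starts at roll index 0: roll=10 (strike), consumes 1 roll
Frame 2 starts at roll index 1: rolls=0,9 (sum=9), consumes 2 rolls
Frame 3 starts at roll index 3: roll=10 (strike), consumes 1 roll
Frame 4 starts at roll index 4: roll=10 (strike), consumes 1 roll
Frame 5 starts at roll index 5: rolls=0,10 (sum=10), consumes 2 rolls
Frame 6 starts at roll index 7: rolls=0,10 (sum=10), consumes 2 rolls
Frame 7 starts at roll index 9: roll=10 (strike), consumes 1 roll
Frame 8 starts at roll index 10: roll=10 (strike), consumes 1 roll
Frame 9 starts at roll index 11: roll=10 (strike), consumes 1 roll
Frame 10 starts at roll index 12: 2 remaining rolls

Answer: 0 1 3 4 5 7 9 10 11 12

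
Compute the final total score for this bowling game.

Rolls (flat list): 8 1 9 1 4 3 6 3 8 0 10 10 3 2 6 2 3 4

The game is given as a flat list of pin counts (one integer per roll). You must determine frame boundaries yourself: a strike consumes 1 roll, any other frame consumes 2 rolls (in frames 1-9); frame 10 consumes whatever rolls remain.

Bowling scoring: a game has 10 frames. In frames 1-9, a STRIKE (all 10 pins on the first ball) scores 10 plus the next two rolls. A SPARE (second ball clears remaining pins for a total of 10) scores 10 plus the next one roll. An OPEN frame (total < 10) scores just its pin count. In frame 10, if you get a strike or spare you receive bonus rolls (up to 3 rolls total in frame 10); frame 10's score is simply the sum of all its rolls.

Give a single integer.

Answer: 105

Derivation:
Frame 1: OPEN (8+1=9). Cumulative: 9
Frame 2: SPARE (9+1=10). 10 + next roll (4) = 14. Cumulative: 23
Frame 3: OPEN (4+3=7). Cumulative: 30
Frame 4: OPEN (6+3=9). Cumulative: 39
Frame 5: OPEN (8+0=8). Cumulative: 47
Frame 6: STRIKE. 10 + next two rolls (10+3) = 23. Cumulative: 70
Frame 7: STRIKE. 10 + next two rolls (3+2) = 15. Cumulative: 85
Frame 8: OPEN (3+2=5). Cumulative: 90
Frame 9: OPEN (6+2=8). Cumulative: 98
Frame 10: OPEN. Sum of all frame-10 rolls (3+4) = 7. Cumulative: 105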